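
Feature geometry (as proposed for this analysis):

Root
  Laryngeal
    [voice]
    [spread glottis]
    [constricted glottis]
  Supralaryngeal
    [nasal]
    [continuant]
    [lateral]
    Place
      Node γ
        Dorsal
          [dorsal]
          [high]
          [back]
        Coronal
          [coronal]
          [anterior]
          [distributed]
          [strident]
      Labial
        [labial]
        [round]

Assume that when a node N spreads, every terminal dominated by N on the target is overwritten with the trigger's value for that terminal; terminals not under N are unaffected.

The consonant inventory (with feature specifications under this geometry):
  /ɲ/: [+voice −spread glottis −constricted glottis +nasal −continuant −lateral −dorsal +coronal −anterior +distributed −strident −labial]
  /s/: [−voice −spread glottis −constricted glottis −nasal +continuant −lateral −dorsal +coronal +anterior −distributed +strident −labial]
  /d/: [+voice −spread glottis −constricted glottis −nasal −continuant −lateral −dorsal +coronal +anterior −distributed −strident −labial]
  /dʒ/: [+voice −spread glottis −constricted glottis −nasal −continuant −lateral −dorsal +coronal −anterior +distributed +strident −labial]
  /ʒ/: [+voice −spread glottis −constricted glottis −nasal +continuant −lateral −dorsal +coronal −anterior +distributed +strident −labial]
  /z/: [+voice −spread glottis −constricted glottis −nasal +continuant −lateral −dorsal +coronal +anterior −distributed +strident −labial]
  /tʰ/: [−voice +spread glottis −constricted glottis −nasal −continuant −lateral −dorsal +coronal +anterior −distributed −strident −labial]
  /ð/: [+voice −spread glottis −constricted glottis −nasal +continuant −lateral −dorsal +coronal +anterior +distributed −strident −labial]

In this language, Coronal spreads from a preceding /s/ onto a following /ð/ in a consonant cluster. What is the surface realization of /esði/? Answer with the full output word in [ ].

[eszi]

Terminals under Coronal in this geometry: [coronal], [anterior], [distributed], [strident].
After delinking /ð/'s Coronal and linking /s/'s, the affected terminals become [+coronal], [+anterior], [−distributed], [+strident]; [voice], [spread glottis], [constricted glottis], … (outside Coronal) are retained from /ð/.
The resulting bundle matches /z/ in the inventory; substituting it for /ð/ gives [eszi].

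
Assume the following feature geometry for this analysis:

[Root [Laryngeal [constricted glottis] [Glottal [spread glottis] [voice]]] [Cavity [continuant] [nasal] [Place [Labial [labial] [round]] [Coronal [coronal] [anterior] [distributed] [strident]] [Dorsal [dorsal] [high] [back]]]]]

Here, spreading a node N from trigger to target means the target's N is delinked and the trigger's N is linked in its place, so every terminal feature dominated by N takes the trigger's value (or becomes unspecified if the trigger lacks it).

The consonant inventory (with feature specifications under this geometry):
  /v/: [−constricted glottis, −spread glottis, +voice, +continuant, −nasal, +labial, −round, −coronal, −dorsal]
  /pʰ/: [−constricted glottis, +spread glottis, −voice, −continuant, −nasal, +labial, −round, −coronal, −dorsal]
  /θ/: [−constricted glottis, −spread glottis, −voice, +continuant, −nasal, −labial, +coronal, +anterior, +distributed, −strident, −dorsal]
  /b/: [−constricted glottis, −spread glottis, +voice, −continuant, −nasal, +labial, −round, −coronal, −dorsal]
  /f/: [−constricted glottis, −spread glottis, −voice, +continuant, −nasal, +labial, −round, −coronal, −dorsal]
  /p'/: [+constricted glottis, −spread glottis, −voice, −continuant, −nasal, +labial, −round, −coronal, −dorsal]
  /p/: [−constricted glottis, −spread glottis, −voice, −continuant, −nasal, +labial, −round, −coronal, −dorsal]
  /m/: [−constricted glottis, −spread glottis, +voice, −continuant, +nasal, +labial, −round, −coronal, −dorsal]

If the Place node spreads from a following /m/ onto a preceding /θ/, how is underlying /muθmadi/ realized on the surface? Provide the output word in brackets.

[mufmadi]

Place immediately or transitively dominates [labial], [round], [coronal], [anterior], [distributed], [strident], [dorsal], [high], [back].
After delinking /θ/'s Place and linking /m/'s, the affected terminals become [+labial], [−round], [−coronal], [−dorsal]; [constricted glottis], [spread glottis], [voice], … (outside Place) are retained from /θ/.
This feature bundle is that of [f], so /muθmadi/ surfaces as [mufmadi].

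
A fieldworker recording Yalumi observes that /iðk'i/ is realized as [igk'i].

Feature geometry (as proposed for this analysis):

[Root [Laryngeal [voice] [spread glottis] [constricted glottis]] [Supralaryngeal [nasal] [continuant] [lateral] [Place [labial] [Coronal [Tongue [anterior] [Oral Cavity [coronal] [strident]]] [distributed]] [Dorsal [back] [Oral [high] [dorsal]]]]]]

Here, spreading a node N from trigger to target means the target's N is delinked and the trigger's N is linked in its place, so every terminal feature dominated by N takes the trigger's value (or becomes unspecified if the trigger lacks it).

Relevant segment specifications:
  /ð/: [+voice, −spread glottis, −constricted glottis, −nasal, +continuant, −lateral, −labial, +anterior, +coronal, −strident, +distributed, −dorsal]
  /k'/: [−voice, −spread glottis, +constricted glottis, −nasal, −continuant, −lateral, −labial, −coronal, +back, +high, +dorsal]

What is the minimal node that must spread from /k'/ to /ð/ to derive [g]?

/ð/ and [g] differ in [continuant], [coronal], [anterior], [distributed], [strident], [dorsal], [high], [back]; every other specified feature is identical.
In this geometry the lowest node dominating all of them is Supralaryngeal: every daughter of Supralaryngeal dominates only a proper subset, so no lower node suffices.
Spreading Supralaryngeal from /k'/ overwrites each of those terminals with /k'/'s values, yielding exactly [g].
Had Root spread, [voice], [constricted glottis] would have taken /k'/'s values; they stay as in /ð/, confirming the spreading constituent is exactly Supralaryngeal.

Supralaryngeal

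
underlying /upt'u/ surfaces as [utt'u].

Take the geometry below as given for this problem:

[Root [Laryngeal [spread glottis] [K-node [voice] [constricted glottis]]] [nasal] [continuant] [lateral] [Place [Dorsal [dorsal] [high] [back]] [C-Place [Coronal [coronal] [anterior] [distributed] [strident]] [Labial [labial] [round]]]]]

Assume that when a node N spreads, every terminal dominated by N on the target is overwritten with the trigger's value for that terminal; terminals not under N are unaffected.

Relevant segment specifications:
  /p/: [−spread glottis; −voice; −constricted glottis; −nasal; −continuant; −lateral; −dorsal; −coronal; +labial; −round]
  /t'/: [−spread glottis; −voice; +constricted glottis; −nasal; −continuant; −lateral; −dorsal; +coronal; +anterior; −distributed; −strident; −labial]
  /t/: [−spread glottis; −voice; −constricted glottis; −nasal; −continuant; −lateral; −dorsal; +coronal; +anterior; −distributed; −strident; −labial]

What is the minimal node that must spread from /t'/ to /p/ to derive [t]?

The alternation /p/ → [t] changes [labial], [round], [coronal], [anterior], [distributed], [strident] and nothing else.
Tracing each changed feature up the tree, the paths first meet at C-Place; any lower node misses at least one of them.
If C-Place spreads, every terminal under it takes /t'/'s value, producing [t] as observed.
[constricted glottis] stays as in /p/ although /t'/ differs there, so no node dominating it spread; among the remaining candidates C-Place is the lowest that derives the output.

C-Place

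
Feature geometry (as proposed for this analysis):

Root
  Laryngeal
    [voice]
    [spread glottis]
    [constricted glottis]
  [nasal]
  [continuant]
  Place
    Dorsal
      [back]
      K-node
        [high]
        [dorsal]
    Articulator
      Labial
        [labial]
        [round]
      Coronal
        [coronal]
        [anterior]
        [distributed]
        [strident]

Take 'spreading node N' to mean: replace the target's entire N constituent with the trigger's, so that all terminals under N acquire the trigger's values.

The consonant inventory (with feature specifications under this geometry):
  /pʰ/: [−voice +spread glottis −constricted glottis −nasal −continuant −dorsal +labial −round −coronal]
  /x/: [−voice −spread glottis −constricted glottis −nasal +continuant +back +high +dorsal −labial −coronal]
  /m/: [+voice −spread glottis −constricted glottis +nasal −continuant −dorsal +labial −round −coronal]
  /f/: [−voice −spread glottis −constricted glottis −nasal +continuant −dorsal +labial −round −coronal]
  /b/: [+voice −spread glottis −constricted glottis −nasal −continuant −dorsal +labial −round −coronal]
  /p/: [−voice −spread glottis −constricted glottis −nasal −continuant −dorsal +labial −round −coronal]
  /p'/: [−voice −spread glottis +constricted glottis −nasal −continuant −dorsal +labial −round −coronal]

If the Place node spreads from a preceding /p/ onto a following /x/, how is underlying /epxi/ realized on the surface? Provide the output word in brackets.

Terminals under Place in this geometry: [back], [high], [dorsal], [labial], [round], [coronal], [anterior], [distributed], [strident].
The target acquires /p/'s values for everything under Place — [−dorsal], [+labial], [−round], [−coronal] — while keeping its own [voice], [spread glottis], [constricted glottis], ….
Among the inventory, only /f/ has exactly this specification, giving the surface form [epfi].

[epfi]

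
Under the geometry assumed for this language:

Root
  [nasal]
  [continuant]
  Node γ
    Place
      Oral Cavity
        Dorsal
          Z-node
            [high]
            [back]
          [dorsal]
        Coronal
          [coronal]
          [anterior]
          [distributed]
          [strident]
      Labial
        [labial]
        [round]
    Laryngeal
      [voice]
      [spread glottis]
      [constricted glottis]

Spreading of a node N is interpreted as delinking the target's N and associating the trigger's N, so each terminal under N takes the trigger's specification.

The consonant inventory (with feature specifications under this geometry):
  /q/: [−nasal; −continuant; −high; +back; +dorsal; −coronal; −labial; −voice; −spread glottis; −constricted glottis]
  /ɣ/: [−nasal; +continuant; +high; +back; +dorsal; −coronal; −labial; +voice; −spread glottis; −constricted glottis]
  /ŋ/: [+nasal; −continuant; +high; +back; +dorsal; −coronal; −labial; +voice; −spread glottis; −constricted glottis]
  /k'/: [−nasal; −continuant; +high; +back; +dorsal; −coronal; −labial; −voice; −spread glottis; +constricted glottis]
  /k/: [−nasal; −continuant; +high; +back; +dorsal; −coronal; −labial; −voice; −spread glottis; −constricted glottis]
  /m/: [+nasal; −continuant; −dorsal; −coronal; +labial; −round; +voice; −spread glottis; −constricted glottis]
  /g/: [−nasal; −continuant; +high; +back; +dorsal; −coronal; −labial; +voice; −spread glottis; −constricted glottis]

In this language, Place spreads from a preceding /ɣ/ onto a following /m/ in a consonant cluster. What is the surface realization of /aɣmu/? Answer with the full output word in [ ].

Terminals under Place in this geometry: [high], [back], [dorsal], [coronal], [anterior], [distributed], [strident], [labial], [round].
After delinking /m/'s Place and linking /ɣ/'s, the affected terminals become [+high], [+back], [+dorsal], [−coronal], [−labial]; [nasal], [continuant], [voice], … (outside Place) are retained from /m/.
Among the inventory, only /ŋ/ has exactly this specification, giving the surface form [aɣŋu].

[aɣŋu]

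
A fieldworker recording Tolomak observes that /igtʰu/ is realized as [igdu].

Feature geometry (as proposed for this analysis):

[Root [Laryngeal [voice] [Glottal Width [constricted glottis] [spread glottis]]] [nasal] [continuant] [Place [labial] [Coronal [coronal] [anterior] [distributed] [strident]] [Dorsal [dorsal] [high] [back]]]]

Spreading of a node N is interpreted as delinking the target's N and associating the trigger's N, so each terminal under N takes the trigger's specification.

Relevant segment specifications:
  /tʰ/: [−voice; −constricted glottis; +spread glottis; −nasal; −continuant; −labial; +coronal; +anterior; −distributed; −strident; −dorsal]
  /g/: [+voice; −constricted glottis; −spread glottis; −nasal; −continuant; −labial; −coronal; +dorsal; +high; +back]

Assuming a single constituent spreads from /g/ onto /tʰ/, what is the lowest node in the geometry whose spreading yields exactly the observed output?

Laryngeal

Feature comparison: [voice], [spread glottis] differ between /tʰ/ and [d]; the remaining terminals match.
These terminals are all dominated by Laryngeal, and no proper subconstituent of Laryngeal covers them all; Laryngeal is their lowest common ancestor.
If Laryngeal spreads, every terminal under it takes /g/'s value, producing [d] as observed.
Had Root spread, [coronal], [dorsal] would have taken /g/'s values; they stay as in /tʰ/, confirming the spreading constituent is exactly Laryngeal.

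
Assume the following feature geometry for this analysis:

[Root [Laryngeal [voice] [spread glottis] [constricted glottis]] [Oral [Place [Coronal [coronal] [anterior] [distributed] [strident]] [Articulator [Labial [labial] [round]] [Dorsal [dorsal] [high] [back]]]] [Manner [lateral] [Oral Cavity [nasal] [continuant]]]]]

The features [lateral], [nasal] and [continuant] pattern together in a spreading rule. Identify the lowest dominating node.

Manner

[lateral]: Root > Oral > Manner > [lateral].
[nasal]: Root > Oral > Manner > Oral Cavity > [nasal].
[continuant]: Root > Oral > Manner > Oral Cavity > [continuant].
These paths first converge at Manner; no daughter of Manner dominates all 3 features, so Manner is the minimal constituent.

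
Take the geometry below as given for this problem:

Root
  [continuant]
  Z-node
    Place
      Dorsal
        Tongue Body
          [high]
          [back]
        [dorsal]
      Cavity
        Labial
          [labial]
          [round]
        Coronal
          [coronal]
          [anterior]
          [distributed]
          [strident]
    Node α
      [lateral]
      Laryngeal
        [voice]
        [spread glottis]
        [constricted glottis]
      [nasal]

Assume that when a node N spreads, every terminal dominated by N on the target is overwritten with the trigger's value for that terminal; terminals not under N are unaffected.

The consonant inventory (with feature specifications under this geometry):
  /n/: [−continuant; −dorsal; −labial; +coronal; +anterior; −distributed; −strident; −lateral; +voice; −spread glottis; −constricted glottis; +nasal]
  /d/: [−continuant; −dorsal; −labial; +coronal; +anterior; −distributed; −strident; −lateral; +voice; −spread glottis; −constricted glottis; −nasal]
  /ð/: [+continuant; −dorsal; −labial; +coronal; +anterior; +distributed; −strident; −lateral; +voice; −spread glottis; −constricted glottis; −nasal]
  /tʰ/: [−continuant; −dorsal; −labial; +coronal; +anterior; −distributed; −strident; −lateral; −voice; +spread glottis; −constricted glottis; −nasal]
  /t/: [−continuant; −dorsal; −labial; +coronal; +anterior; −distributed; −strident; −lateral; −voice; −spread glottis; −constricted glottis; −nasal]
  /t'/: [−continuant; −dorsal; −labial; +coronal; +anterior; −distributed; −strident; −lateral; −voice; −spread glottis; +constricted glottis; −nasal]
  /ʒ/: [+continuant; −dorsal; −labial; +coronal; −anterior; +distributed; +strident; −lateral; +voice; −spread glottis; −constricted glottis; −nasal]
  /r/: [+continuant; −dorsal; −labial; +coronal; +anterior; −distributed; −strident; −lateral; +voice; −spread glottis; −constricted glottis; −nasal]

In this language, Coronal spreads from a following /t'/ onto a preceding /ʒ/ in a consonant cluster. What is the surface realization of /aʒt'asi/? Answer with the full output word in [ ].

[art'asi]

Coronal immediately or transitively dominates [coronal], [anterior], [distributed], [strident].
After delinking /ʒ/'s Coronal and linking /t'/'s, the affected terminals become [+coronal], [+anterior], [−distributed], [−strident]; [continuant], [dorsal], [labial], … (outside Coronal) are retained from /ʒ/.
Among the inventory, only /r/ has exactly this specification, giving the surface form [art'asi].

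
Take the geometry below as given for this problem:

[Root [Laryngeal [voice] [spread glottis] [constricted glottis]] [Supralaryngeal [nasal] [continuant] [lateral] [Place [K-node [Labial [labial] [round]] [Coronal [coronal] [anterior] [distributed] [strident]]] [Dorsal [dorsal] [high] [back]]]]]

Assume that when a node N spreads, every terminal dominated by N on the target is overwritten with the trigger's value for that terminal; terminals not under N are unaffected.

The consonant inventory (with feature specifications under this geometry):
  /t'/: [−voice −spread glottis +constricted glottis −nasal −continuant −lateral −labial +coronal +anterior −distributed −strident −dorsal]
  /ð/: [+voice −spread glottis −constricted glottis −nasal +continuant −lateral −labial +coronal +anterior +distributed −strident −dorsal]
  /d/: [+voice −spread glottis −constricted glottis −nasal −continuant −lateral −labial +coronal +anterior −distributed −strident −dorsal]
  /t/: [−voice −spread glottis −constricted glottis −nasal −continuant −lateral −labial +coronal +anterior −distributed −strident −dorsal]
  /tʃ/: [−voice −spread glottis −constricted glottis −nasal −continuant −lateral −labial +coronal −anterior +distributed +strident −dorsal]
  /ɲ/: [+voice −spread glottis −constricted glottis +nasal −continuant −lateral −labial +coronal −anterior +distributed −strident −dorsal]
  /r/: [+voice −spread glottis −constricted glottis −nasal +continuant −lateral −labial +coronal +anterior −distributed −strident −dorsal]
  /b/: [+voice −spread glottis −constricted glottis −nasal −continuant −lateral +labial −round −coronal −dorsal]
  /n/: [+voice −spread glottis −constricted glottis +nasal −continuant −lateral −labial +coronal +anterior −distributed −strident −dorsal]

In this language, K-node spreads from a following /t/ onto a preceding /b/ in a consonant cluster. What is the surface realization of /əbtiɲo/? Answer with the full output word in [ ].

The K-node node dominates the terminals [labial], [round], [coronal], [anterior], [distributed], [strident].
After delinking /b/'s K-node and linking /t/'s, the affected terminals become [−labial], [+coronal], [+anterior], [−distributed], [−strident]; [voice], [spread glottis], [constricted glottis], … (outside K-node) are retained from /b/.
This feature bundle is that of [d], so /əbtiɲo/ surfaces as [ədtiɲo].

[ədtiɲo]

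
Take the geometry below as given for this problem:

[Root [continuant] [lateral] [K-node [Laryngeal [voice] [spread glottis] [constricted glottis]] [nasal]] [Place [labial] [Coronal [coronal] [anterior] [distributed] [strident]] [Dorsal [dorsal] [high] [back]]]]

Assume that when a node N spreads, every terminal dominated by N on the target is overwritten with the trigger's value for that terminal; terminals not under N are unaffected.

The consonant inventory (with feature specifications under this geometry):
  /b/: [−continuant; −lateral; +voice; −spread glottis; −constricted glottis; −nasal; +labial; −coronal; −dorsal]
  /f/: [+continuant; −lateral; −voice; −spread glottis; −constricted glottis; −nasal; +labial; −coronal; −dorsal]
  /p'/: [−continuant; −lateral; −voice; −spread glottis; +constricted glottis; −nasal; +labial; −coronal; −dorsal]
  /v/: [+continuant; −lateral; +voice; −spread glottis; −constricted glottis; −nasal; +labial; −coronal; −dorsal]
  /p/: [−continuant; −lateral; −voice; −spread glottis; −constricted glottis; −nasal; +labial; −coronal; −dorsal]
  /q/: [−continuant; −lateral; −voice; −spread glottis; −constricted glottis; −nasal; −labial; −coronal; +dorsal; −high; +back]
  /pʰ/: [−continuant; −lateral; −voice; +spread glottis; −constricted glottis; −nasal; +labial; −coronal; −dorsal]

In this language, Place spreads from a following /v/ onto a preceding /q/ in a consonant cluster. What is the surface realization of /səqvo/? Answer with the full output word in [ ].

The Place node dominates the terminals [labial], [coronal], [anterior], [distributed], [strident], [dorsal], [high], [back].
The target acquires /v/'s values for everything under Place — [+labial], [−coronal], [−dorsal] — while keeping its own [continuant], [lateral], [voice], ….
The resulting bundle matches /p/ in the inventory; substituting it for /q/ gives [səpvo].

[səpvo]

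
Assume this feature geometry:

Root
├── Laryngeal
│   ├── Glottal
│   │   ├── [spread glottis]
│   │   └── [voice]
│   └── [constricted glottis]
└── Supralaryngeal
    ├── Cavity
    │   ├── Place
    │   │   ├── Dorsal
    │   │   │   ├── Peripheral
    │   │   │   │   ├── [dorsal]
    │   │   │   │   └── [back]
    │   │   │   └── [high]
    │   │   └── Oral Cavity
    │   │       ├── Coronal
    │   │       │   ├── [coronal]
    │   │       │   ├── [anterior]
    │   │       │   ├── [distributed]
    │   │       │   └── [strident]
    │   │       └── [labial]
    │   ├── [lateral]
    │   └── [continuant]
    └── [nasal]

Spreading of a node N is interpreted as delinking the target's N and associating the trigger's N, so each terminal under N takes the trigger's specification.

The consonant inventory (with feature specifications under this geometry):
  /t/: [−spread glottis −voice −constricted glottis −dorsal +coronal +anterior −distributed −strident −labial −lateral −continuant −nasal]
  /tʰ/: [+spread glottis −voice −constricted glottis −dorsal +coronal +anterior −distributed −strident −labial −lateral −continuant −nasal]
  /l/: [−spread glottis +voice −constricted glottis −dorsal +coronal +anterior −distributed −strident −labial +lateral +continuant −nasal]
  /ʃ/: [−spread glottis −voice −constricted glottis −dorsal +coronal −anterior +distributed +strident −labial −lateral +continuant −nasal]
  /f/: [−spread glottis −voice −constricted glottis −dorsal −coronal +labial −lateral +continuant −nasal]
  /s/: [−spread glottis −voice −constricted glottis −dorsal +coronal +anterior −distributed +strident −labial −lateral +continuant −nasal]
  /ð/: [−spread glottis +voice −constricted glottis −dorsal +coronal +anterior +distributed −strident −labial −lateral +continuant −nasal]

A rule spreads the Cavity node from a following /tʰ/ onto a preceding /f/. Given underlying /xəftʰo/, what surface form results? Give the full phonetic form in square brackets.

[xəttʰo]

The Cavity node dominates the terminals [dorsal], [back], [high], [coronal], [anterior], [distributed], [strident], [labial], [lateral], [continuant].
Spreading Cavity from /tʰ/ onto /f/ replaces those values with /tʰ/'s: [−dorsal], [+coronal], [+anterior], [−distributed], [−strident], [−labial], [−lateral], [−continuant]. Features outside Cavity ([spread glottis], [voice], [constricted glottis], …) stay as in /f/.
This feature bundle is that of [t], so /xəftʰo/ surfaces as [xəttʰo].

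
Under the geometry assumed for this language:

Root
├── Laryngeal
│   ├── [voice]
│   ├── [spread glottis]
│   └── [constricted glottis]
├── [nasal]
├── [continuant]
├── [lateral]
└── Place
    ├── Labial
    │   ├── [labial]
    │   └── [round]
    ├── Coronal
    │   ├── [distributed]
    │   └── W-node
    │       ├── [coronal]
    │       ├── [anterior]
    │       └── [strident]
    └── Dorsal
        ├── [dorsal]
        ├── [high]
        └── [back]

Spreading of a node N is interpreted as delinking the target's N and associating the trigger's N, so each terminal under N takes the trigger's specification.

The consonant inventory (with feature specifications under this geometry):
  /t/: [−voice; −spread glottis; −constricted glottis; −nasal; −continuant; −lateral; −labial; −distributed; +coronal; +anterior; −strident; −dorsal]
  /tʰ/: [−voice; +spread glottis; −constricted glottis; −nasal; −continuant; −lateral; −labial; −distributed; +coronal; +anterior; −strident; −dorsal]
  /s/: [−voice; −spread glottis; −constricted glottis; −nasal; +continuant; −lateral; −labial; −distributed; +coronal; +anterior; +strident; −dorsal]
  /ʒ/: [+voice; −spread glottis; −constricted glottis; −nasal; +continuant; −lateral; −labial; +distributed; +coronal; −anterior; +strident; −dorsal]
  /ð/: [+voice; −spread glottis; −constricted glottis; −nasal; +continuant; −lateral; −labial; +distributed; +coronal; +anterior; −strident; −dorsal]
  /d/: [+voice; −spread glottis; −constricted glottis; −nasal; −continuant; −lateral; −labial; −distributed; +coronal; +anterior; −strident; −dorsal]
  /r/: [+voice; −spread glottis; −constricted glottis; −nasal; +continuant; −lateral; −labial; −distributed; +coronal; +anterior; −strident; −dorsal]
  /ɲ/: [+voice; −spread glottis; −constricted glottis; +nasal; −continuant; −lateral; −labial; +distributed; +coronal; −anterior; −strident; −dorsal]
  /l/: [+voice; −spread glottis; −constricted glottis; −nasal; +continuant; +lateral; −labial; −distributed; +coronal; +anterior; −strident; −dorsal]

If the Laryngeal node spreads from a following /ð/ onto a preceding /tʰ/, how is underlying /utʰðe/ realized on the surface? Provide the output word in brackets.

[udðe]

The Laryngeal node dominates the terminals [voice], [spread glottis], [constricted glottis].
Spreading Laryngeal from /ð/ onto /tʰ/ replaces those values with /ð/'s: [+voice], [−spread glottis], [−constricted glottis]. Features outside Laryngeal ([nasal], [continuant], [lateral], …) stay as in /tʰ/.
The resulting bundle matches /d/ in the inventory; substituting it for /tʰ/ gives [udðe].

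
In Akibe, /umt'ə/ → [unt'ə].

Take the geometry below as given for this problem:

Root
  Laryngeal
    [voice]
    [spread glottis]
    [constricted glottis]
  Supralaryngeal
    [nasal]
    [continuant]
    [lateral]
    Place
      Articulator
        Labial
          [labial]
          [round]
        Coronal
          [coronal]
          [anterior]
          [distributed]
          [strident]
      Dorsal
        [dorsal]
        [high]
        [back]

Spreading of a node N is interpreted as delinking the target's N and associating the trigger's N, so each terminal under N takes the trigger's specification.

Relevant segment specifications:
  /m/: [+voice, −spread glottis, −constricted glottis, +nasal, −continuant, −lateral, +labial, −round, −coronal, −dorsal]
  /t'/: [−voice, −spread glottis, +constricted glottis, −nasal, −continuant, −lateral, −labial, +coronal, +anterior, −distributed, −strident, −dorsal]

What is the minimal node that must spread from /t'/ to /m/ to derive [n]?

Articulator

Feature comparison: [labial], [round], [coronal], [anterior], [distributed], [strident] differ between /m/ and [n]; the remaining terminals match.
These terminals are all dominated by Articulator, and no proper subconstituent of Articulator covers them all; Articulator is their lowest common ancestor.
Spreading Articulator from /t'/ overwrites each of those terminals with /t'/'s values, yielding exactly [n].
Features on which the two segments disagree outside Articulator, such as [constricted glottis], [voice], are unchanged — nothing dominating them spread, and Articulator is the minimal sufficient constituent.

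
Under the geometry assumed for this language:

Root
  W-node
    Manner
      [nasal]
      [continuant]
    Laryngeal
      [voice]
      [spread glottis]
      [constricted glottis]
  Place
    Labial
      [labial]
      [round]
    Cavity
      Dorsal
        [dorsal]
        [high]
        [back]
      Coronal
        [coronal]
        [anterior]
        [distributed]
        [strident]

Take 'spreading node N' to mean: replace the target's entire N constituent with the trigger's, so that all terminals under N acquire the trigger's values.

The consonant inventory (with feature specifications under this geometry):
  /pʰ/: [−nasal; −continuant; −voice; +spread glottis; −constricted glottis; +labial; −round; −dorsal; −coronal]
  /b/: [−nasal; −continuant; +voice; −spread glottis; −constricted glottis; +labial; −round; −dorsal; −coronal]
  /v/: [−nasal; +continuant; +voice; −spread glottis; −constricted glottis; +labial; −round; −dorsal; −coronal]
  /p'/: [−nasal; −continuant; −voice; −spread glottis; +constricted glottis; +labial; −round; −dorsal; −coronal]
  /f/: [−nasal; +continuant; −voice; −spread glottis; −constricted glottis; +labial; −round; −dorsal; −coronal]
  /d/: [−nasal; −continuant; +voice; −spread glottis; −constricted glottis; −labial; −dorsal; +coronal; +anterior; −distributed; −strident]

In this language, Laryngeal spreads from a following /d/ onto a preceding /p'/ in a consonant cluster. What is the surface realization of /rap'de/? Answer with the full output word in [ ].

[rabde]

The Laryngeal node dominates the terminals [voice], [spread glottis], [constricted glottis].
Spreading Laryngeal from /d/ onto /p'/ replaces those values with /d/'s: [+voice], [−spread glottis], [−constricted glottis]. Features outside Laryngeal ([nasal], [continuant], [labial], …) stay as in /p'/.
This feature bundle is that of [b], so /rap'de/ surfaces as [rabde].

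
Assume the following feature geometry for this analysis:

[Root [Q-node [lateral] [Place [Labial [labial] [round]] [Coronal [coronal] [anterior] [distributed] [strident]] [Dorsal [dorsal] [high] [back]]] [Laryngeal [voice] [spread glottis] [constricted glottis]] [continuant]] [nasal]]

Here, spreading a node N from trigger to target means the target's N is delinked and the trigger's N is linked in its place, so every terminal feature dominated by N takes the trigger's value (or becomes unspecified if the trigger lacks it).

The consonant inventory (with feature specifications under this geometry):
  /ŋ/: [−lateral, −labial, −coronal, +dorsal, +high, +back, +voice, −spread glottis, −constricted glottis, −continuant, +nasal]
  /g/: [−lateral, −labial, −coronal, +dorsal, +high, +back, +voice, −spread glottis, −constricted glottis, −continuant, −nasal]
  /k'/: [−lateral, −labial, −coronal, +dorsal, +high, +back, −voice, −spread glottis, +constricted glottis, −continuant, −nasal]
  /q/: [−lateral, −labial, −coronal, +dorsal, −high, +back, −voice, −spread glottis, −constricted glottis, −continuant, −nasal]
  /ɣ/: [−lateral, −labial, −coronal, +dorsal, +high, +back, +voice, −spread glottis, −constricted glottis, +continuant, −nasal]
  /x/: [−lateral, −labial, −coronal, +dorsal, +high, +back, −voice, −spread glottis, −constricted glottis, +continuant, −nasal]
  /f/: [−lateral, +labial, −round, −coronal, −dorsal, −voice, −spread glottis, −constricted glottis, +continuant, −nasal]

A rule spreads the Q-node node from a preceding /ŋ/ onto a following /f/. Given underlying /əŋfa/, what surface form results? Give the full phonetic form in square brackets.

[əŋga]

Q-node immediately or transitively dominates [lateral], [labial], [round], [coronal], [anterior], [distributed], [strident], [dorsal], [high], [back], [voice], [spread glottis], [constricted glottis], [continuant].
After delinking /f/'s Q-node and linking /ŋ/'s, the affected terminals become [−lateral], [−labial], [−coronal], [+dorsal], [+high], [+back], [+voice], [−spread glottis], [−constricted glottis], [−continuant]; [nasal] (outside Q-node) are retained from /f/.
This feature bundle is that of [g], so /əŋfa/ surfaces as [əŋga].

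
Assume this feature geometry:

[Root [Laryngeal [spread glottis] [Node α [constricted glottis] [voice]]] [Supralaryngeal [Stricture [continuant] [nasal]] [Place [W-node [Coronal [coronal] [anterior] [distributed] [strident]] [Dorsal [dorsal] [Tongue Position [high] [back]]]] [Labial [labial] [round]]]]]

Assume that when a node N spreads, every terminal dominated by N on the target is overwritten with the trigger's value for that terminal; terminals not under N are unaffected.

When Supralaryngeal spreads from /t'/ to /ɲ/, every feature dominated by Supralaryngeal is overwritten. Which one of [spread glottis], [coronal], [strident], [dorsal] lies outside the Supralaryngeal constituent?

Supralaryngeal dominates exactly [continuant], [nasal], [coronal], [anterior], [distributed], [strident], [dorsal], [high], [back], [labial], [round].
[strident], [dorsal], [coronal] all lie under Supralaryngeal, so they are overwritten when Supralaryngeal spreads.
[spread glottis] attaches under Laryngeal, not under Supralaryngeal, so /ɲ/ retains its own value for [spread glottis].

[spread glottis]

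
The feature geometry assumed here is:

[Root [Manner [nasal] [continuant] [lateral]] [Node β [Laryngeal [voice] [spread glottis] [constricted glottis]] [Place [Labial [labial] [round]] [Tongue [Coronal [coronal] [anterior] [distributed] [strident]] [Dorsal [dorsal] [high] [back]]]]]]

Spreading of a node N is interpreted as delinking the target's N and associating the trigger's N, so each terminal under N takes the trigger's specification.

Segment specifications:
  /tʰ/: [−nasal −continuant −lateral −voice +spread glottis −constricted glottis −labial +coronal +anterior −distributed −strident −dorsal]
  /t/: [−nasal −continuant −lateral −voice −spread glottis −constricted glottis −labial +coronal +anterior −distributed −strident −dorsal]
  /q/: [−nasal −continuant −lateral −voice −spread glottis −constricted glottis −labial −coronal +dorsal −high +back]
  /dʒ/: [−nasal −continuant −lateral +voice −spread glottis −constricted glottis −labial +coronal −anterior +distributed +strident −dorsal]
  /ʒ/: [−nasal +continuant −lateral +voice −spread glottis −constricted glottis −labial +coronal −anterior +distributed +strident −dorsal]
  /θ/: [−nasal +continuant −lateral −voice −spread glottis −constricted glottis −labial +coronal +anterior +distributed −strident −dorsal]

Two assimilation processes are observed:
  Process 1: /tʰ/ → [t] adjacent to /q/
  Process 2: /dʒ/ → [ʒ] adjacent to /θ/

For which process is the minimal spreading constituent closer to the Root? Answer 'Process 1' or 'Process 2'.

In Process 1, [spread glottis] changes, so the minimal spreading node is [spread glottis] at depth 3.
Process 2: the feature that changes is [continuant]; the minimal node is [continuant] (depth 2).
Depth 2 < depth 3; Process 2 involves the structurally higher constituent [continuant].

Process 2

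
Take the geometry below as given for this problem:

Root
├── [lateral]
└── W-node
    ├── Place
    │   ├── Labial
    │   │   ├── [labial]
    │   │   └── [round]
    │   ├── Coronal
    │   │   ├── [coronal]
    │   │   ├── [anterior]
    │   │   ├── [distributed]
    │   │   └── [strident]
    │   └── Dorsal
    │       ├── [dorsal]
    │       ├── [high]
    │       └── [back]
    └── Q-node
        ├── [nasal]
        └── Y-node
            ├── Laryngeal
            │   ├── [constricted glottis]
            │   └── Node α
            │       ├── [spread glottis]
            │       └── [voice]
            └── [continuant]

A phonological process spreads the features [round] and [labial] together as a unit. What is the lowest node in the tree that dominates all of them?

Labial

[round] is immediately dominated by Labial.
[labial] is immediately dominated by Labial.
The lowest node appearing on every path is Labial; each proper daughter of Labial fails to dominate at least one of the listed features.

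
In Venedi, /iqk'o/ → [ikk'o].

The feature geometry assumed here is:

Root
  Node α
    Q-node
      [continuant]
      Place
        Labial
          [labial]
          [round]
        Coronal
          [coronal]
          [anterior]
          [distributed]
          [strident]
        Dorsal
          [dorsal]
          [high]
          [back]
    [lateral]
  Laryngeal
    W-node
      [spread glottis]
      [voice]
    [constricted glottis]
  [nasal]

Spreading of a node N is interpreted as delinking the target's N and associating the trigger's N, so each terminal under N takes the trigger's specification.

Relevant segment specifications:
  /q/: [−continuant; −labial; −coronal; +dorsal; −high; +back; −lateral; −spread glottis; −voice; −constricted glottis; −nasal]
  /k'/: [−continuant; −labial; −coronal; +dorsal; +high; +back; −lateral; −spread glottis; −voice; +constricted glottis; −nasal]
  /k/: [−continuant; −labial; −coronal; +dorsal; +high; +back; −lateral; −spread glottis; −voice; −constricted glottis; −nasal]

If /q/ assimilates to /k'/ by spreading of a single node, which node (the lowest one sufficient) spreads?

[high]

/q/ and [k] differ in [high]; every other specified feature is identical.
Only a single terminal changes, and /k'/ supplies the new value, so [high] itself is the minimal spreading constituent.
[constricted glottis] stays as in /q/ although /k'/ differs there, so no node dominating it spread; among the remaining candidates [high] is the lowest that derives the output.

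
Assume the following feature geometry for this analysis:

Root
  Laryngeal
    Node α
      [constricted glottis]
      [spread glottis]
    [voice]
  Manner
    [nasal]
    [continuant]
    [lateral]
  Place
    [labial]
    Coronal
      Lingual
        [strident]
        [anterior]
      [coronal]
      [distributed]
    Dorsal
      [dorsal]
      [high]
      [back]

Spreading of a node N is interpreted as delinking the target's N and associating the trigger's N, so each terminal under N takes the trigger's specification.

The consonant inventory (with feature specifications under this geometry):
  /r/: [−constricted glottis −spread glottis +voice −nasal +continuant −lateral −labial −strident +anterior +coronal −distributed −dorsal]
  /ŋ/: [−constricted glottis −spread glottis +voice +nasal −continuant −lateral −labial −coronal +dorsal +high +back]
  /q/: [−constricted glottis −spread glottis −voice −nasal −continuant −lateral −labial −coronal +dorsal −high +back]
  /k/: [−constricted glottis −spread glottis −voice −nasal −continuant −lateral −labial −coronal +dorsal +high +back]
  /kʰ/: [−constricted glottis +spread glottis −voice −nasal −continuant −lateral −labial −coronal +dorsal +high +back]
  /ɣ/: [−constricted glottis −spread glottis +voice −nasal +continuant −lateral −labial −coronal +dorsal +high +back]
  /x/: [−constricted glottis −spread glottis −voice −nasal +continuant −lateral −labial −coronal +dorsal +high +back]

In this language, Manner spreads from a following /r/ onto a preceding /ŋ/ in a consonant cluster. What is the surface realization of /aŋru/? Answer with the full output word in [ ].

[aɣru]

Manner immediately or transitively dominates [nasal], [continuant], [lateral].
After delinking /ŋ/'s Manner and linking /r/'s, the affected terminals become [−nasal], [+continuant], [−lateral]; [constricted glottis], [spread glottis], [voice], … (outside Manner) are retained from /ŋ/.
Among the inventory, only /ɣ/ has exactly this specification, giving the surface form [aɣru].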